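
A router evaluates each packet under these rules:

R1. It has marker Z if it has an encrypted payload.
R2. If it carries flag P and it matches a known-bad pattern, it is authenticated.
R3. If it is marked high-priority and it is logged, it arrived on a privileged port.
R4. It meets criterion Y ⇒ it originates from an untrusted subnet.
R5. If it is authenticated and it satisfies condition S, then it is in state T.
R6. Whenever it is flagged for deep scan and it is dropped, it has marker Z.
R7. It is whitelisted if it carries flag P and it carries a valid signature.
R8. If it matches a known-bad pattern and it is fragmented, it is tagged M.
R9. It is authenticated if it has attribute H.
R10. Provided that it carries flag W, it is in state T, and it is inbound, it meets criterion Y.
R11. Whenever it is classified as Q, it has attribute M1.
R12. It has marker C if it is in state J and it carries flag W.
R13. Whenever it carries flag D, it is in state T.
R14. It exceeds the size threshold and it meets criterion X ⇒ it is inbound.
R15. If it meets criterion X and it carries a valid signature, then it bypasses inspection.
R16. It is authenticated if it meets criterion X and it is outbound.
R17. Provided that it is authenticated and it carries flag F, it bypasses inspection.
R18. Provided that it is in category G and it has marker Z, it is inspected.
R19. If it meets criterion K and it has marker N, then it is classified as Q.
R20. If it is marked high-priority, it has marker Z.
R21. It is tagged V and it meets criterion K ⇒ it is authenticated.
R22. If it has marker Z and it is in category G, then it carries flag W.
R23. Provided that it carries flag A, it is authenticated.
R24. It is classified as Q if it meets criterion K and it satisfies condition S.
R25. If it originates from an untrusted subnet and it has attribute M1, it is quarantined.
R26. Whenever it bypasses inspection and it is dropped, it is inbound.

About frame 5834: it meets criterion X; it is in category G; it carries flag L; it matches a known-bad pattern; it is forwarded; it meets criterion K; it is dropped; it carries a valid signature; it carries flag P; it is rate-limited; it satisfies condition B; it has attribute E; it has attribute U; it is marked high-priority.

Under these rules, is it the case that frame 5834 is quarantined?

Forward chaining from the given facts derives: is authenticated, is whitelisted, bypasses inspection, has marker Z, carries flag W, is inbound, is inspected.
The only rule concluding "it is quarantined" is R25, which needs "it originates from an untrusted subnet"; that is never established.

No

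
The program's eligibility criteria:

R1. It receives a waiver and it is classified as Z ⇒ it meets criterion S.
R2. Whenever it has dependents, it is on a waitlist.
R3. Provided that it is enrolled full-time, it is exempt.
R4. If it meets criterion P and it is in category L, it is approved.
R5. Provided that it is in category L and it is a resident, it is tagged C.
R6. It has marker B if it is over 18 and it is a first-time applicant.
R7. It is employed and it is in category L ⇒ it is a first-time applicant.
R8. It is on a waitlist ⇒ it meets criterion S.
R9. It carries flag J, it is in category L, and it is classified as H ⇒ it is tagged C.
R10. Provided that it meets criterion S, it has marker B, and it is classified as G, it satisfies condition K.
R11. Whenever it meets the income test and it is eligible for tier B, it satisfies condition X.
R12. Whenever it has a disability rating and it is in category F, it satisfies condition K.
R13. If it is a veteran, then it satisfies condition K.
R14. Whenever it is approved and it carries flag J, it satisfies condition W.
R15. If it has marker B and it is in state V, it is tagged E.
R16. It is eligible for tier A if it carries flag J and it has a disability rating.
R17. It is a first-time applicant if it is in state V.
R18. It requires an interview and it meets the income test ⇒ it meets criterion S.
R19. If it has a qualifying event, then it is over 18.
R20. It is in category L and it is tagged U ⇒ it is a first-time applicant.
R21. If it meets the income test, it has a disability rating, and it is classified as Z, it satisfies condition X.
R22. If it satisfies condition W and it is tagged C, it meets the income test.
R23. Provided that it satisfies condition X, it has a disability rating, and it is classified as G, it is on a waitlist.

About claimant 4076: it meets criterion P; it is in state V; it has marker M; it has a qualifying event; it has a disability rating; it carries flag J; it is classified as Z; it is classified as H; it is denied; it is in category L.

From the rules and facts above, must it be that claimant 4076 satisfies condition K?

Forward chaining from the given facts derives: is approved, is tagged C, satisfies condition W, is eligible for tier A, is a first-time applicant, is over 18, meets the income test, has marker B, is tagged E, satisfies condition X.
Rules concluding "it satisfies condition K": R10 needs "it meets criterion S"; R12 needs "it is in category F"; R13 needs "it is a veteran" — none of these are established.

No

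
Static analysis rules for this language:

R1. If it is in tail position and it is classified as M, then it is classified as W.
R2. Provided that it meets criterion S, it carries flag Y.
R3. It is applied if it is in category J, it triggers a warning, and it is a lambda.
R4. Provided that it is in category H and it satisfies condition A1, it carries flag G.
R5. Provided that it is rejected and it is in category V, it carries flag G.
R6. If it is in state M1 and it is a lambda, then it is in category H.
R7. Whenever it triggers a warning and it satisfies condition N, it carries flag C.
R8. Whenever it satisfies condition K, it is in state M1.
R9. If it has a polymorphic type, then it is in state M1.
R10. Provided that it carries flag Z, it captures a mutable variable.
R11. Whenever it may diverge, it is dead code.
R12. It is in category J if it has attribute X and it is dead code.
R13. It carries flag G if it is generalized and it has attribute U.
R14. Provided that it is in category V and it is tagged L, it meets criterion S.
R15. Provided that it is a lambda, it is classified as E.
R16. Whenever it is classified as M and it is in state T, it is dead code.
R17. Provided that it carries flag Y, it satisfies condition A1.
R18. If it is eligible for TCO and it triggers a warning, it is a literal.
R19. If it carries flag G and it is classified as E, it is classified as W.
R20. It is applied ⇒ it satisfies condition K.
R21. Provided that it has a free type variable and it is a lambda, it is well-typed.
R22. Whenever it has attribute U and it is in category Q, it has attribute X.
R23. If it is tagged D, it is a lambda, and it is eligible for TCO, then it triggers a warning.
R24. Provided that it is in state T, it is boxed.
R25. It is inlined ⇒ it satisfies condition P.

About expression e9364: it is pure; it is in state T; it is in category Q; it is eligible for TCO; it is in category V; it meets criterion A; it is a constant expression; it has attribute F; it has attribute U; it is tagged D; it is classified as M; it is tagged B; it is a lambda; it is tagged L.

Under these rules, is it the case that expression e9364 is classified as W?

By R14 (it is in category V, it is tagged L): it meets criterion S.
By R15 (it is a lambda): it is classified as E.
By R16 (it is classified as M, it is in state T): it is dead code.
By R22 (it has attribute U, it is in category Q): it has attribute X.
By R23 (it is tagged D, it is a lambda, it is eligible for TCO): it triggers a warning.
By R2 (it meets criterion S): it carries flag Y.
By R12 (it has attribute X, it is dead code): it is in category J.
By R17 (it carries flag Y): it satisfies condition A1.
By R3 (it is in category J, it triggers a warning, it is a lambda): it is applied.
By R20 (it is applied): it satisfies condition K.
By R8 (it satisfies condition K): it is in state M1.
By R6 (it is in state M1, it is a lambda): it is in category H.
By R4 (it is in category H, it satisfies condition A1): it carries flag G.
By R19 (it carries flag G, it is classified as E): it is classified as W.

Yes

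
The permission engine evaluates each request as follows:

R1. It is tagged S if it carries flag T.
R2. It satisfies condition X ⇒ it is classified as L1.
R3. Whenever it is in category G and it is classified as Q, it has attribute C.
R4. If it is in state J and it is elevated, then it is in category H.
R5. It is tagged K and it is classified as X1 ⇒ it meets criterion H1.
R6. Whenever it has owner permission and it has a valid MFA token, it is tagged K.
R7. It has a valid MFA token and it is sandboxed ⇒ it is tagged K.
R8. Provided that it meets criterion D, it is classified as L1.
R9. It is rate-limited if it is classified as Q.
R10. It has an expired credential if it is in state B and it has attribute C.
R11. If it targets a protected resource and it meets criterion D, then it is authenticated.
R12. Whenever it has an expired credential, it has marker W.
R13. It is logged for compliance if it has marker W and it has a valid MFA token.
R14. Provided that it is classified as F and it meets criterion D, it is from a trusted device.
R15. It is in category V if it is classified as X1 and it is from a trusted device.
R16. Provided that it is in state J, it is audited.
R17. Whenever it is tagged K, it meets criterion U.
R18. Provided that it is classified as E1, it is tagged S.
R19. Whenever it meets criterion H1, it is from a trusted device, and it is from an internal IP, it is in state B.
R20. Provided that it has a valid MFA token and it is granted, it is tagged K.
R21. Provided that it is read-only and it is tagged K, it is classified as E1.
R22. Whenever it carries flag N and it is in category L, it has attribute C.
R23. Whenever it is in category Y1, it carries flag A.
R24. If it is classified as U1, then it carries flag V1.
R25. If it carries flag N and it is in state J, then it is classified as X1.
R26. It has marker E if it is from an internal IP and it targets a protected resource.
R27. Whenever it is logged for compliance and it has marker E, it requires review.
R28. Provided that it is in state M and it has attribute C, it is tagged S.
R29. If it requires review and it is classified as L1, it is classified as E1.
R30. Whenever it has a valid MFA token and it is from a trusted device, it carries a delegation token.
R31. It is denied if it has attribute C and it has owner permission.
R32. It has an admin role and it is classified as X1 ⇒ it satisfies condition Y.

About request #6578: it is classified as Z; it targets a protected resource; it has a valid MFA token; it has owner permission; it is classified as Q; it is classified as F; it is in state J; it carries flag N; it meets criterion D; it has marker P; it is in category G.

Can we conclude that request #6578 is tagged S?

No

Forward chaining from the given facts derives: has attribute C, is tagged K, is classified as L1, is rate-limited, is authenticated, is from a trusted device, is audited, meets criterion U, is classified as X1, carries a delegation token, is denied, meets criterion H1, is in category V.
Rules concluding "it is tagged S": R1 needs "it carries flag T"; R18 needs "it is classified as E1"; R28 needs "it is in state M" — none of these are established.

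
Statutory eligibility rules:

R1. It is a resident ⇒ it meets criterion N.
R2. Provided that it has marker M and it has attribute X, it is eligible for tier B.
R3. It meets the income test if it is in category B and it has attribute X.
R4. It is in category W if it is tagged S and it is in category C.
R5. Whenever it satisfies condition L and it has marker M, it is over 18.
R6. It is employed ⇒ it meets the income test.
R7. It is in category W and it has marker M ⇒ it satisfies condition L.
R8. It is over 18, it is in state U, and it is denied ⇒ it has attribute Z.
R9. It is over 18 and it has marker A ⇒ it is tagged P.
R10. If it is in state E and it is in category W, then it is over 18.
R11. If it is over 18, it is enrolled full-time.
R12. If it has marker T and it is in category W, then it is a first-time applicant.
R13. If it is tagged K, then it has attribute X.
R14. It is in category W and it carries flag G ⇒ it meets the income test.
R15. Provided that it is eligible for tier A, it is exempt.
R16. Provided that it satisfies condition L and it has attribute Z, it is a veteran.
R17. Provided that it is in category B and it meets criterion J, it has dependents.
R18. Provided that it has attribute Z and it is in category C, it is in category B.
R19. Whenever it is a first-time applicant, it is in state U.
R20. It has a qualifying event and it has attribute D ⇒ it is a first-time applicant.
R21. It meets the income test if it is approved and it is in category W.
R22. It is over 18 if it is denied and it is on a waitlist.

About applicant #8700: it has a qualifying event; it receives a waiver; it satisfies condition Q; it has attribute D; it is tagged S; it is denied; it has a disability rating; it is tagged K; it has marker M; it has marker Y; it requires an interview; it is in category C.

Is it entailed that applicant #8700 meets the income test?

Yes

By R4 (it is tagged S, it is in category C): it is in category W.
By R7 (it is in category W, it has marker M): it satisfies condition L.
By R13 (it is tagged K): it has attribute X.
By R20 (it has a qualifying event, it has attribute D): it is a first-time applicant.
By R5 (it satisfies condition L, it has marker M): it is over 18.
By R19 (it is a first-time applicant): it is in state U.
By R8 (it is over 18, it is in state U, it is denied): it has attribute Z.
By R18 (it has attribute Z, it is in category C): it is in category B.
By R3 (it is in category B, it has attribute X): it meets the income test.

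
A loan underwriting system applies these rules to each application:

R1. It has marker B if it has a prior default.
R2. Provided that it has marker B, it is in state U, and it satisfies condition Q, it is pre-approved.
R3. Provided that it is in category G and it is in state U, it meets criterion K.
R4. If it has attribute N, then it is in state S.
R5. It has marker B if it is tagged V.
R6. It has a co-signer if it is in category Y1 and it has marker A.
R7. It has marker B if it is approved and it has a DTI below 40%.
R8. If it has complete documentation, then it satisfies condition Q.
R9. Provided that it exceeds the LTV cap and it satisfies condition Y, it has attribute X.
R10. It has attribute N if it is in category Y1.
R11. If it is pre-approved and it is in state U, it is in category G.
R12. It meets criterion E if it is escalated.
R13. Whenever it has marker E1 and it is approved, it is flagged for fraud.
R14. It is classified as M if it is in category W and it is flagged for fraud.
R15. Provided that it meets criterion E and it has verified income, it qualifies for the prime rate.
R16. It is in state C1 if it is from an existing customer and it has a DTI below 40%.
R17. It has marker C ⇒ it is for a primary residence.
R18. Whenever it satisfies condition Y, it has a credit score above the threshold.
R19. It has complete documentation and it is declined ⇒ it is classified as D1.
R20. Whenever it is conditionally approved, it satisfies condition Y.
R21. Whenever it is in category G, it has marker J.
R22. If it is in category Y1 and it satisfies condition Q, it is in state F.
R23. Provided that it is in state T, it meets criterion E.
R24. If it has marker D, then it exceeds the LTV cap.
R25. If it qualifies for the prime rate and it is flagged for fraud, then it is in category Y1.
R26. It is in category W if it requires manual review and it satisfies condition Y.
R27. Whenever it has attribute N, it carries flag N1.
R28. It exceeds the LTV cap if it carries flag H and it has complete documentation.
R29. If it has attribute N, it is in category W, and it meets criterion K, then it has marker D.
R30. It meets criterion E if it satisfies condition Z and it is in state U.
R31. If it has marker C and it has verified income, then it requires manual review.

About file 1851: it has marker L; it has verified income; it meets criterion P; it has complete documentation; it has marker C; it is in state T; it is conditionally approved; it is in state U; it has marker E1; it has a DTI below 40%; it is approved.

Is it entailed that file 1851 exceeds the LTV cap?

By R7 (it is approved, it has a DTI below 40%): it has marker B.
By R8 (it has complete documentation): it satisfies condition Q.
By R13 (it has marker E1, it is approved): it is flagged for fraud.
By R20 (it is conditionally approved): it satisfies condition Y.
By R23 (it is in state T): it meets criterion E.
By R31 (it has marker C, it has verified income): it requires manual review.
By R2 (it has marker B, it is in state U, it satisfies condition Q): it is pre-approved.
By R11 (it is pre-approved, it is in state U): it is in category G.
By R15 (it meets criterion E, it has verified income): it qualifies for the prime rate.
By R25 (it qualifies for the prime rate, it is flagged for fraud): it is in category Y1.
By R26 (it requires manual review, it satisfies condition Y): it is in category W.
By R3 (it is in category G, it is in state U): it meets criterion K.
By R10 (it is in category Y1): it has attribute N.
By R29 (it has attribute N, it is in category W, it meets criterion K): it has marker D.
By R24 (it has marker D): it exceeds the LTV cap.

Yes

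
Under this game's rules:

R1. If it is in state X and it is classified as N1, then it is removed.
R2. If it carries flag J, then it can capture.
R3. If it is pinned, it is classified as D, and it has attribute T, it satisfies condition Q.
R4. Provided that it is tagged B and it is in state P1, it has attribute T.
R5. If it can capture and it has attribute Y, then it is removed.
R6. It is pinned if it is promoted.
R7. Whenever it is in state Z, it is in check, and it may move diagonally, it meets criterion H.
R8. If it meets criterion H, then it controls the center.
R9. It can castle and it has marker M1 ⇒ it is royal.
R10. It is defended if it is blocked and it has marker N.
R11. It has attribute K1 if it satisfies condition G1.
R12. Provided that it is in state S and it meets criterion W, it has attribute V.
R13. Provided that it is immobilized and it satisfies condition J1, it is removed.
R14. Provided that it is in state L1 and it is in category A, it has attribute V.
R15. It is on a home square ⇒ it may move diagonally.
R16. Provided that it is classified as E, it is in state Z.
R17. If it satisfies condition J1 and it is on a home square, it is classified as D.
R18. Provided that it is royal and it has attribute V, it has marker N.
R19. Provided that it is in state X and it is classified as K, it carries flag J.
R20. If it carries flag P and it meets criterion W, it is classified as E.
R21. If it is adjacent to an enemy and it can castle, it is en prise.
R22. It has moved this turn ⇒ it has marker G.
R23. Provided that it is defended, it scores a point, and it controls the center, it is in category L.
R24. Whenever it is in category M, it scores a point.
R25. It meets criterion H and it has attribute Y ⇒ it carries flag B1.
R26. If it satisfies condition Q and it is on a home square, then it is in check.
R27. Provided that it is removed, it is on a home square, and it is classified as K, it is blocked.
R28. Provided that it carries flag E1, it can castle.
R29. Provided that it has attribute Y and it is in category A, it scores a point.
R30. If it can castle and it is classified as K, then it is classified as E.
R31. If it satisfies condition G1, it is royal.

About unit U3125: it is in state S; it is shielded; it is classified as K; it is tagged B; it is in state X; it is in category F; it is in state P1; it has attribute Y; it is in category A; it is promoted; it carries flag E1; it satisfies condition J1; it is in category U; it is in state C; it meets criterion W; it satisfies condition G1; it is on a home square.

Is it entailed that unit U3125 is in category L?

Yes

By R4 (it is tagged B, it is in state P1): it has attribute T.
By R6 (it is promoted): it is pinned.
By R12 (it is in state S, it meets criterion W): it has attribute V.
By R15 (it is on a home square): it may move diagonally.
By R17 (it satisfies condition J1, it is on a home square): it is classified as D.
By R19 (it is in state X, it is classified as K): it carries flag J.
By R28 (it carries flag E1): it can castle.
By R29 (it has attribute Y, it is in category A): it scores a point.
By R30 (it can castle, it is classified as K): it is classified as E.
By R31 (it satisfies condition G1): it is royal.
By R2 (it carries flag J): it can capture.
By R3 (it is pinned, it is classified as D, it has attribute T): it satisfies condition Q.
By R5 (it can capture, it has attribute Y): it is removed.
By R16 (it is classified as E): it is in state Z.
By R18 (it is royal, it has attribute V): it has marker N.
By R26 (it satisfies condition Q, it is on a home square): it is in check.
By R27 (it is removed, it is on a home square, it is classified as K): it is blocked.
By R7 (it is in state Z, it is in check, it may move diagonally): it meets criterion H.
By R8 (it meets criterion H): it controls the center.
By R10 (it is blocked, it has marker N): it is defended.
By R23 (it is defended, it scores a point, it controls the center): it is in category L.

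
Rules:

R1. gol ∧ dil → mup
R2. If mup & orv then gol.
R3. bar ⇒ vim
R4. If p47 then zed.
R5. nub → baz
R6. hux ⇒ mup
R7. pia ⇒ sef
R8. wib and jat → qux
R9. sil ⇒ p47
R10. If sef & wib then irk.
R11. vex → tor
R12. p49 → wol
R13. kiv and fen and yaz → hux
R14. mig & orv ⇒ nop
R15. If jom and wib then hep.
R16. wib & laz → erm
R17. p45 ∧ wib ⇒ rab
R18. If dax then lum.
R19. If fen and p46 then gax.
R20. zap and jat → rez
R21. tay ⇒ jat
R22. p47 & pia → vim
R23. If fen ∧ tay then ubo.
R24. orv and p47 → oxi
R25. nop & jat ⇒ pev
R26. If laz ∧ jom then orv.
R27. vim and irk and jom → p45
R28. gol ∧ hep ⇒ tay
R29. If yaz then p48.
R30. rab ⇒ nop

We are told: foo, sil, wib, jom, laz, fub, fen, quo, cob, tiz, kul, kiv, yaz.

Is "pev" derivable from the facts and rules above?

Forward chaining from the given facts derives: p47, hux, hep, erm, orv, p48, zed, mup, oxi, gol, tay, jat, ubo, qux.
The only rule concluding pev is R25, which needs nop; that is never established.

No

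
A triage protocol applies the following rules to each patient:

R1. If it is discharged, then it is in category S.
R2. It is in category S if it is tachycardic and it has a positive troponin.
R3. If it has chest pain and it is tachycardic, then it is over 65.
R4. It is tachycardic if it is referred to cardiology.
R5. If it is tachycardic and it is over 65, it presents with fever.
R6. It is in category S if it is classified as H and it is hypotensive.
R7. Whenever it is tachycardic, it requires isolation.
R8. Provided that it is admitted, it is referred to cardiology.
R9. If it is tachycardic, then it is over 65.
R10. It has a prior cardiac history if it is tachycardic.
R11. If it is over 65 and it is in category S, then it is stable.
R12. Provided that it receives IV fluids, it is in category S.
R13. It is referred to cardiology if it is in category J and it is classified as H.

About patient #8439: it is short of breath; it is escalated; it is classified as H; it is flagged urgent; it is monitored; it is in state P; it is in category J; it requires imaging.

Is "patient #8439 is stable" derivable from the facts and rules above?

Forward chaining from the given facts derives: is referred to cardiology, is tachycardic, requires isolation, is over 65, has a prior cardiac history, presents with fever.
The only rule concluding "it is stable" is R11, which needs "it is in category S"; that is never established.

No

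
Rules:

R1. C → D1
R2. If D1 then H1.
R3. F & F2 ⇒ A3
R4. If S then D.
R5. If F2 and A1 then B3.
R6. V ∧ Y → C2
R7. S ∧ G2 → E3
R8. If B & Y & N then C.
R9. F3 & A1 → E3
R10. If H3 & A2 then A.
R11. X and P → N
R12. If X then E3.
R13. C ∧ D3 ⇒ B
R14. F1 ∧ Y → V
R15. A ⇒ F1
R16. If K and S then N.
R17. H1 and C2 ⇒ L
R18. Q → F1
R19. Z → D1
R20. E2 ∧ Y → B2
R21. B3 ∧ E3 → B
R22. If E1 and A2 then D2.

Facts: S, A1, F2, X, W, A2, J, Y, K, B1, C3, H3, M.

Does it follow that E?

No

Forward chaining from the given facts derives: D, B3, A, E3, F1, N, B, C, V, D1, H1, C2, L.
No rule has E as its conclusion, and it is not among the given facts.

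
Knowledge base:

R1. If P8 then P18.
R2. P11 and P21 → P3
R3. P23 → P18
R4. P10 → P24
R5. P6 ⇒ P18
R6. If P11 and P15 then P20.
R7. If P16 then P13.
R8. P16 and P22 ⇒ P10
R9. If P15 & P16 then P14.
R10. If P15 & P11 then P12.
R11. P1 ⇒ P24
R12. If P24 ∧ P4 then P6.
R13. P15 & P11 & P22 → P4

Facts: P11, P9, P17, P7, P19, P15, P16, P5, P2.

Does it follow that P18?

Forward chaining from the given facts derives: P20, P13, P14, P12.
Rules concluding P18: R1 needs P8; R3 needs P23; R5 needs P6 — none of these are established.

No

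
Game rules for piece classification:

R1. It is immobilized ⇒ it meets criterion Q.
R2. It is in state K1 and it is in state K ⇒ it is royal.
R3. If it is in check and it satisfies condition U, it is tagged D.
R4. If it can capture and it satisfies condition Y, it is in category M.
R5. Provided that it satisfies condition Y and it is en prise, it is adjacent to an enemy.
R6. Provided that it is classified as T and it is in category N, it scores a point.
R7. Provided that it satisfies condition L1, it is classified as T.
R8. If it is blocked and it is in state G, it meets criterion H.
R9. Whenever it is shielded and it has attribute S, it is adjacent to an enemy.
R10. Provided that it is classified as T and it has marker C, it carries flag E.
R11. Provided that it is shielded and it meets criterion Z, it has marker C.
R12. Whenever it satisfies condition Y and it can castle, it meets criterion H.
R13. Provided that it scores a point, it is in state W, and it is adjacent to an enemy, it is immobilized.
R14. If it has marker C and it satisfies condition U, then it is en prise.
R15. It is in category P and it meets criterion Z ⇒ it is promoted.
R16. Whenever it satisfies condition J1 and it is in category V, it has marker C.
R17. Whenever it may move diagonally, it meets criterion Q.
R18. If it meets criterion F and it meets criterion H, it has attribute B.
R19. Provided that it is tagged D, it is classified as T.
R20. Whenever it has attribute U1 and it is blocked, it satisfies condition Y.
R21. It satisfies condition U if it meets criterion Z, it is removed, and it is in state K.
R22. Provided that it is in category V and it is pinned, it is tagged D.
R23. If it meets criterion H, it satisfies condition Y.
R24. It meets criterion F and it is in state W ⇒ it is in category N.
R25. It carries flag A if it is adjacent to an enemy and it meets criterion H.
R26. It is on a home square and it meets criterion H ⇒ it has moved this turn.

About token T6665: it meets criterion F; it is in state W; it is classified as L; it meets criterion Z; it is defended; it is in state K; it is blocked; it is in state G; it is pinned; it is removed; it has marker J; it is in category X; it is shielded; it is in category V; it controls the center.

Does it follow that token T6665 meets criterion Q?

Yes

By R8 (it is blocked, it is in state G): it meets criterion H.
By R11 (it is shielded, it meets criterion Z): it has marker C.
By R21 (it meets criterion Z, it is removed, it is in state K): it satisfies condition U.
By R22 (it is in category V, it is pinned): it is tagged D.
By R23 (it meets criterion H): it satisfies condition Y.
By R24 (it meets criterion F, it is in state W): it is in category N.
By R14 (it has marker C, it satisfies condition U): it is en prise.
By R19 (it is tagged D): it is classified as T.
By R5 (it satisfies condition Y, it is en prise): it is adjacent to an enemy.
By R6 (it is classified as T, it is in category N): it scores a point.
By R13 (it scores a point, it is in state W, it is adjacent to an enemy): it is immobilized.
By R1 (it is immobilized): it meets criterion Q.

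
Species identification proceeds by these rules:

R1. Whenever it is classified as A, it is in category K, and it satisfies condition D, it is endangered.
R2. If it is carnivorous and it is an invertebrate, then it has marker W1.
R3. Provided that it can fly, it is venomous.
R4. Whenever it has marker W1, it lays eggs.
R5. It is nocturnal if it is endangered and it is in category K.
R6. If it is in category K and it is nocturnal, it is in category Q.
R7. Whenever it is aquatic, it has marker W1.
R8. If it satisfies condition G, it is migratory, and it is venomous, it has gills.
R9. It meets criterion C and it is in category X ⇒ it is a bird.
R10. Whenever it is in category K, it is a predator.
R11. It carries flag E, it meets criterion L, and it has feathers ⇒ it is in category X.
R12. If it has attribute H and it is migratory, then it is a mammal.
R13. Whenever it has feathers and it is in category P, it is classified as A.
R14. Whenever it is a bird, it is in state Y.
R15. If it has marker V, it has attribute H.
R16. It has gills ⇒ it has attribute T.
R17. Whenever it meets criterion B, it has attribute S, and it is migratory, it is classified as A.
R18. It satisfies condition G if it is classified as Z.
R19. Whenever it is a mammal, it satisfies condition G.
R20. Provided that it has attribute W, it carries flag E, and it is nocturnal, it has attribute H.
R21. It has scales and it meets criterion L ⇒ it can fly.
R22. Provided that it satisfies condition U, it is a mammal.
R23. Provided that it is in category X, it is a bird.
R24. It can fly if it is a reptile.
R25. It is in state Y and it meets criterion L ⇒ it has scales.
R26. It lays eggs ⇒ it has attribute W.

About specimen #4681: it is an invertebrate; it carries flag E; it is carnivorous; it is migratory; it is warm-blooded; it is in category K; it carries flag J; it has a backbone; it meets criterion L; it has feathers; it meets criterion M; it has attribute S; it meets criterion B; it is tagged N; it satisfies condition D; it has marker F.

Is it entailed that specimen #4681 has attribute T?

Yes

By R2 (it is carnivorous, it is an invertebrate): it has marker W1.
By R4 (it has marker W1): it lays eggs.
By R11 (it carries flag E, it meets criterion L, it has feathers): it is in category X.
By R17 (it meets criterion B, it has attribute S, it is migratory): it is classified as A.
By R23 (it is in category X): it is a bird.
By R26 (it lays eggs): it has attribute W.
By R1 (it is classified as A, it is in category K, it satisfies condition D): it is endangered.
By R5 (it is endangered, it is in category K): it is nocturnal.
By R14 (it is a bird): it is in state Y.
By R20 (it has attribute W, it carries flag E, it is nocturnal): it has attribute H.
By R25 (it is in state Y, it meets criterion L): it has scales.
By R12 (it has attribute H, it is migratory): it is a mammal.
By R19 (it is a mammal): it satisfies condition G.
By R21 (it has scales, it meets criterion L): it can fly.
By R3 (it can fly): it is venomous.
By R8 (it satisfies condition G, it is migratory, it is venomous): it has gills.
By R16 (it has gills): it has attribute T.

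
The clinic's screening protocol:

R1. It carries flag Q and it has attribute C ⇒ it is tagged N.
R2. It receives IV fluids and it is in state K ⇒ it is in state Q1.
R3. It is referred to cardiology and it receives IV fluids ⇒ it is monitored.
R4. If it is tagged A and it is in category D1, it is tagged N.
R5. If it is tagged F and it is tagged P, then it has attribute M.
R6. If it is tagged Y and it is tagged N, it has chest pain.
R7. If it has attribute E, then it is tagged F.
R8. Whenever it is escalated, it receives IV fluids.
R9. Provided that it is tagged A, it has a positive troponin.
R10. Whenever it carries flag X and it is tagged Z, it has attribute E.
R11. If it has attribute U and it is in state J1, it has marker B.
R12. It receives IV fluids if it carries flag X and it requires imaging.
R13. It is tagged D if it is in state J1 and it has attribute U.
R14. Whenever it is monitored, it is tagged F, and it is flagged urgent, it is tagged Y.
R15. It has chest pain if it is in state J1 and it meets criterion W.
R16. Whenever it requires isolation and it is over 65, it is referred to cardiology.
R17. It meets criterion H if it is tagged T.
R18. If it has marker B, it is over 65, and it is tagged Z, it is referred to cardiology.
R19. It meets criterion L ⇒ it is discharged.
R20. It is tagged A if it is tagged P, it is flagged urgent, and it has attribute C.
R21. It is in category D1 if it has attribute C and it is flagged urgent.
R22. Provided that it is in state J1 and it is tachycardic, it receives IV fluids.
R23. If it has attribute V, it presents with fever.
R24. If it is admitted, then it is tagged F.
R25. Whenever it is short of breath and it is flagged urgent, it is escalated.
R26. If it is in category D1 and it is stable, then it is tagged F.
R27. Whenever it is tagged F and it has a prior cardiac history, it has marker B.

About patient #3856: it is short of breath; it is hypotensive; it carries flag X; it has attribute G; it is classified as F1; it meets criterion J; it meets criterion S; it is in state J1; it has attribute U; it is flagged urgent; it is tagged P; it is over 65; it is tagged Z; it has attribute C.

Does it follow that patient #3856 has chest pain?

By R10 (it carries flag X, it is tagged Z): it has attribute E.
By R11 (it has attribute U, it is in state J1): it has marker B.
By R18 (it has marker B, it is over 65, it is tagged Z): it is referred to cardiology.
By R20 (it is tagged P, it is flagged urgent, it has attribute C): it is tagged A.
By R21 (it has attribute C, it is flagged urgent): it is in category D1.
By R25 (it is short of breath, it is flagged urgent): it is escalated.
By R4 (it is tagged A, it is in category D1): it is tagged N.
By R7 (it has attribute E): it is tagged F.
By R8 (it is escalated): it receives IV fluids.
By R3 (it is referred to cardiology, it receives IV fluids): it is monitored.
By R14 (it is monitored, it is tagged F, it is flagged urgent): it is tagged Y.
By R6 (it is tagged Y, it is tagged N): it has chest pain.

Yes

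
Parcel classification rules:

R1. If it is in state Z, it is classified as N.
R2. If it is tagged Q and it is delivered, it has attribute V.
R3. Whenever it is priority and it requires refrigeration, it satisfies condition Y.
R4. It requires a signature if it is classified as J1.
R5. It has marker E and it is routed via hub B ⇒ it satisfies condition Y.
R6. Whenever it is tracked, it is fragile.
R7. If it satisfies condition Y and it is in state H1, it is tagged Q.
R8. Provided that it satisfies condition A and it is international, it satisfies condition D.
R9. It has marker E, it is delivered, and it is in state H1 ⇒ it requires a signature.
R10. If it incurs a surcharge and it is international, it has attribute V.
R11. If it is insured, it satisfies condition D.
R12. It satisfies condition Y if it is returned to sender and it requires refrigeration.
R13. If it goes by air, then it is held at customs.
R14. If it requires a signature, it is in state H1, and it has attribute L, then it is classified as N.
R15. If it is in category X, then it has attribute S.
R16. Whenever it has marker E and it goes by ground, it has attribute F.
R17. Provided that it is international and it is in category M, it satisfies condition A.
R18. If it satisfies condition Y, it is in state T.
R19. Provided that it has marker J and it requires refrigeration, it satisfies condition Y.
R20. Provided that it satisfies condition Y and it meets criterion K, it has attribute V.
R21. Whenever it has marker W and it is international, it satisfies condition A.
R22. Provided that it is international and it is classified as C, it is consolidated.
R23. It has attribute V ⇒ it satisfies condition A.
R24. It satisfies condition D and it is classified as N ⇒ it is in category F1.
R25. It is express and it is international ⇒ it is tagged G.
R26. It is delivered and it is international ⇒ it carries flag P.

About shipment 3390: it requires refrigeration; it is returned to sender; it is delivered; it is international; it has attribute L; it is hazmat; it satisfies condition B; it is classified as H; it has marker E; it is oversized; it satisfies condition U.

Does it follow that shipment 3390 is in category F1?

No

Forward chaining from the given facts derives: satisfies condition Y, is in state T, carries flag P.
The only rule concluding "it is in category F1" is R24, which needs "it satisfies condition D"; that is never established.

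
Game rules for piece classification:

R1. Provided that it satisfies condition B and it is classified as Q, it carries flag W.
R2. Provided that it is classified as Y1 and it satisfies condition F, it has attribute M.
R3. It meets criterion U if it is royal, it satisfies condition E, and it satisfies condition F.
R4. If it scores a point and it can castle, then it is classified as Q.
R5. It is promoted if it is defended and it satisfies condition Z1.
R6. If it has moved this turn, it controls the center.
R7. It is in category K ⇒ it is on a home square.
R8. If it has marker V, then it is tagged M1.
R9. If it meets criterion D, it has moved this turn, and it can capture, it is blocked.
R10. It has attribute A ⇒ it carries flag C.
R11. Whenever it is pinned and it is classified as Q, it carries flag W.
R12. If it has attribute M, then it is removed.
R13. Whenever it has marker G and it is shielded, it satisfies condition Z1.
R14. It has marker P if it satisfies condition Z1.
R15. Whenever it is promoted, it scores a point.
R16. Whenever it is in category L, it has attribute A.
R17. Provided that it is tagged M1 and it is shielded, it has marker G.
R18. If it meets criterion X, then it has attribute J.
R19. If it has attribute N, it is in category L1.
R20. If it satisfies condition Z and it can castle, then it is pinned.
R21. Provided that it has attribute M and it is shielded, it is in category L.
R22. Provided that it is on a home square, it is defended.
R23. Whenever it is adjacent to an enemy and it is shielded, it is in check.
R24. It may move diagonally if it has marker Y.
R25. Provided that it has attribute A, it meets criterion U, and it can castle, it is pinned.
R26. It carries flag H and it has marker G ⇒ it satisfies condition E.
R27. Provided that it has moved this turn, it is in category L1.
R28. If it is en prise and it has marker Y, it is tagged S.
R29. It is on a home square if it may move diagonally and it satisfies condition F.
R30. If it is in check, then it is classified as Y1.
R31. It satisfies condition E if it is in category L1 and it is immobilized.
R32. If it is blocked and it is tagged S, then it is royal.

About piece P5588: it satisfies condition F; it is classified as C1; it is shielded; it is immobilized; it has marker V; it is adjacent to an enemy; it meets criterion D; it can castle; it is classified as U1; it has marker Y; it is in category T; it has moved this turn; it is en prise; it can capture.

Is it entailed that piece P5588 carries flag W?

Yes

By R8 (it has marker V): it is tagged M1.
By R9 (it meets criterion D, it has moved this turn, it can capture): it is blocked.
By R17 (it is tagged M1, it is shielded): it has marker G.
By R23 (it is adjacent to an enemy, it is shielded): it is in check.
By R24 (it has marker Y): it may move diagonally.
By R27 (it has moved this turn): it is in category L1.
By R28 (it is en prise, it has marker Y): it is tagged S.
By R29 (it may move diagonally, it satisfies condition F): it is on a home square.
By R30 (it is in check): it is classified as Y1.
By R31 (it is in category L1, it is immobilized): it satisfies condition E.
By R32 (it is blocked, it is tagged S): it is royal.
By R2 (it is classified as Y1, it satisfies condition F): it has attribute M.
By R3 (it is royal, it satisfies condition E, it satisfies condition F): it meets criterion U.
By R13 (it has marker G, it is shielded): it satisfies condition Z1.
By R21 (it has attribute M, it is shielded): it is in category L.
By R22 (it is on a home square): it is defended.
By R5 (it is defended, it satisfies condition Z1): it is promoted.
By R15 (it is promoted): it scores a point.
By R16 (it is in category L): it has attribute A.
By R25 (it has attribute A, it meets criterion U, it can castle): it is pinned.
By R4 (it scores a point, it can castle): it is classified as Q.
By R11 (it is pinned, it is classified as Q): it carries flag W.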